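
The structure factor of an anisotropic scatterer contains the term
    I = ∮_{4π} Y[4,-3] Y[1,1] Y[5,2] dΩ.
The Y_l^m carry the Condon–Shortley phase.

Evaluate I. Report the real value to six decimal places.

0.085055

Checks pass: Σm=0; 10 even; l₃=5∈[3,5].
(2·4+1)(2·1+1)(2·5+1) = 297
Δ: 0! 8! 2! / 11! → 1/495
sum: t=0:+1/576 = 1/576
3j²(4 1 5; 0 0 0) = Δ·Π!·Σ² = 5/99  (sign -1)
sum: t=0:+1/10080 = 1/10080
3j²(4 1 5; -3 1 2) = Δ·Π!·Σ² = 1/165  (sign -1)
combine: 4πI² = 297·5/99·1/165 = 1/11
take √, sign +1: I = 0.08505478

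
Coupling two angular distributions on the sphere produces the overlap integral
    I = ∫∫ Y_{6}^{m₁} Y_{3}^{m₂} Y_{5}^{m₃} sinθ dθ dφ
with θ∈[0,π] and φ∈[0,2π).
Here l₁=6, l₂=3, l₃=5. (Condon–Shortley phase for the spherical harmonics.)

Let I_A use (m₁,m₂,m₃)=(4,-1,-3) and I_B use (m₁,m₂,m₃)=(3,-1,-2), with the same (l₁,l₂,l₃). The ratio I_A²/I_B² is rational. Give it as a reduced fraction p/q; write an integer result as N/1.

5/9

Same 6,3,5: normalisation and zero-m 3j drop out of the ratio.
A: Δ: 4! 8! 2! / 15! → 1/675675; sum: t=0:+1/69120 t=1:−1/30240 t=2:+1/322560 = -1/64512; 3j²(6 3 5; 4 -1 -3) = Δ·Π!·Σ² = 10/1001  (sign -1)
B: Δ: 4! 8! 2! / 15! → 1/675675; sum: t=0:+1/34560 t=1:−1/8640 t=2:+1/40320 = -1/16128; 3j²(6 3 5; 3 -1 -2) = Δ·Π!·Σ² = 18/1001  (sign +1)
I_A²/I_B² = (10/1001)/(18/1001) = 5/9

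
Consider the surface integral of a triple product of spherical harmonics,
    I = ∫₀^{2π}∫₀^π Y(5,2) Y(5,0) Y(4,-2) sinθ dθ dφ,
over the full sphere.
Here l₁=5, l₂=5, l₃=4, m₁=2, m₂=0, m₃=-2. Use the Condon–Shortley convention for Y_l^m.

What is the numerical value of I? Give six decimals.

-0.099440

m-sum 0 ✓  L=14 even ✓  0≤4≤10 ✓
Π(2lᵢ+1) = 11×11×9 = 1089
triangle coeff Δ(5,5,4) = 1/3153150
Σ_t [1,5]: t=1:−1/69120 t=2:+1/1728 t=3:−1/576 t=4:+1/1728 t=5:−1/69120 = -7/11520
(3j)²=2/143 [(5 5 4; 0 0 0)], sign=-1
Σ_t [1,3]: t=1:−1/11520 t=2:+1/1728 t=3:−1/3456 = 7/34560
(3j)²=7/858 [(5 5 4; 2 0 -2)], sign=+1
⇒ 4πI² = 21/169
I = (-1)√(21/169/(4π)) = -0.09944006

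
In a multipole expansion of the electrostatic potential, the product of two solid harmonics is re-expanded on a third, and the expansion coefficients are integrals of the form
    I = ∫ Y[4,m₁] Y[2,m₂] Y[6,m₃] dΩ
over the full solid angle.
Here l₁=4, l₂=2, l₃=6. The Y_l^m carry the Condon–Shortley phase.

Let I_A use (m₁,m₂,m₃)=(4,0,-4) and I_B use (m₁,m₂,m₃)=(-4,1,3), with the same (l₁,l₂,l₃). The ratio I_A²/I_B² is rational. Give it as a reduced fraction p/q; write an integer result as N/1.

l's match ⇒ only the (l;m) 3-j factors differ between A and B.
A: triangle coeff Δ(4,2,6) = 1/6435; Σ_t [0,0]: t=0:+1/161280 = 1/161280; (3j)²=1/143 [(4 2 6; 4 0 -4)], sign=+1
B: triangle coeff Δ(4,2,6) = 1/6435; Σ_t [0,0]: t=0:+1/241920 = 1/241920; (3j)²=1/715 [(4 2 6; -4 1 3)], sign=-1
I_A²/I_B² = (1/143)/(1/715) = 5/1

5/1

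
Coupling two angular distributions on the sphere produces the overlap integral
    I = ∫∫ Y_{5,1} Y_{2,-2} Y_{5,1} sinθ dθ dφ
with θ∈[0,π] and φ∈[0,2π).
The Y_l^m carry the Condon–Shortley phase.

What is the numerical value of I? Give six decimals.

Checks pass: Σm=0; 12 even; l₃=5∈[3,7].
(2·5+1)(2·2+1)(2·5+1) = 605
Δ: 2! 8! 2! / 13! → 1/38610
sum: t=0:+1/2880 t=1:−1/576 t=2:+1/2880 = -1/960
3j²(5 2 5; 0 0 0) = Δ·Π!·Σ² = 10/429  (sign +1)
sum: t=0:+1/2304 = 1/2304
3j²(5 2 5; 1 -2 1) = Δ·Π!·Σ² = 5/143  (sign +1)
combine: 4πI² = 605·10/429·5/143 = 250/507
take √, sign +1: I = 0.19808933

0.198089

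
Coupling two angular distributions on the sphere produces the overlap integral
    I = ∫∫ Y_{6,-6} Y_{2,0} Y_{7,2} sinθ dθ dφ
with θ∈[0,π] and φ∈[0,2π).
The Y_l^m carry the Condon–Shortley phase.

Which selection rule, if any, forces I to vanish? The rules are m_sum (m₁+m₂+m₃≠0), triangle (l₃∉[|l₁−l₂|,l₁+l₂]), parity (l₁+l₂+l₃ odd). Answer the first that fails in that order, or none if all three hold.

m_sum

m₁+m₂+m₃ = -6 + 0 + 2 = -4  ✗
triangle: |6−2|=4 ≤ l₃=7 ≤ 6+2=8
parity: l₁+l₂+l₃ = 15 is odd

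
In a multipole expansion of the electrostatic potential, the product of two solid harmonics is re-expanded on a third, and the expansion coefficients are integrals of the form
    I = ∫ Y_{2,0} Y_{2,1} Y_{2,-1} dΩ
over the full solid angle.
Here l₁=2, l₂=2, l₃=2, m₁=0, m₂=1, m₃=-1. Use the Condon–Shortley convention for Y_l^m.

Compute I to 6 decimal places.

-0.090112

Rules hold: Σm=0, L=6 even, 0≤2≤4.
N = 5·5·5 = 125
Δ = 2!·2!·2!/7! = 1/630
Racah Σ t=0..2: t=0:+1/8 t=1:−1/1 t=2:+1/8 = -3/4
⇒ 3j(2 2 2; 0 0 0)² = 2/35, sgn -1
Racah Σ t=1..2: t=1:−1/2 t=2:+1/4 = -1/4
⇒ 3j(2 2 2; 0 1 -1)² = 1/70, sgn +1
4πI² = N·(3j₀)²·(3jₘ)² = 5/49
I = -1·√(0.102041/4π) = -0.09011188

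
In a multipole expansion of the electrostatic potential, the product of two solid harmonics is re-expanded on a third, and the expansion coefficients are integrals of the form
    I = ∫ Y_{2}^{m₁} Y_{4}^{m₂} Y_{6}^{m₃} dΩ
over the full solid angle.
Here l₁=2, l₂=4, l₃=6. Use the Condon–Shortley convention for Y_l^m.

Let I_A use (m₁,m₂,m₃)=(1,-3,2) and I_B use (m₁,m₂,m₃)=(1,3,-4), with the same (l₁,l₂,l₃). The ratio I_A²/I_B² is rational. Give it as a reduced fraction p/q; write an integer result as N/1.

2/15

l's match ⇒ only the (l;m) 3-j factors differ between A and B.
A: triangle coeff Δ(2,4,6) = 1/6435; Σ_t [0,0]: t=0:+1/30240 = 1/30240; (3j)²=32/6435 [(2 4 6; 1 -3 2)], sign=+1
B: triangle coeff Δ(2,4,6) = 1/6435; Σ_t [0,0]: t=0:+1/30240 = 1/30240; (3j)²=16/429 [(2 4 6; 1 3 -4)], sign=+1
I_A²/I_B² = (32/6435)/(16/429) = 2/15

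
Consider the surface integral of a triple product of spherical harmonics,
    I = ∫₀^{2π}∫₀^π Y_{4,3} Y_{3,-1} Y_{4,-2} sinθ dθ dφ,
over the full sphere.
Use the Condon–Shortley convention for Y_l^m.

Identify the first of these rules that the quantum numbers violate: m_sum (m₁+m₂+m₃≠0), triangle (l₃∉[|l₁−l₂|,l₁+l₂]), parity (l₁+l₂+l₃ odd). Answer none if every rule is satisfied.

parity

Σmᵢ = 0  ✓
l₃∈[|l₁−l₂|,l₁+l₂]=[1,7], have l₃=4  ✓
Σlᵢ = 11 ⇒ odd  ✗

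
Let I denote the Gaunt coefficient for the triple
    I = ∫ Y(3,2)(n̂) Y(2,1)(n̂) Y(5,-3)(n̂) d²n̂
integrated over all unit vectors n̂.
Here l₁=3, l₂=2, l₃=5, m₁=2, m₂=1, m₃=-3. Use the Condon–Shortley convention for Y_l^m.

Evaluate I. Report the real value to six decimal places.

-0.253584

m-sum 0 ✓  L=10 even ✓  1≤5≤5 ✓
Π(2lᵢ+1) = 7×5×11 = 385
triangle coeff Δ(3,2,5) = 1/2310
Σ_t [0,0]: t=0:+1/144 = 1/144
(3j)²=10/231 [(3 2 5; 0 0 0)], sign=-1
Σ_t [0,0]: t=0:+1/720 = 1/720
(3j)²=8/165 [(3 2 5; 2 1 -3)], sign=+1
⇒ 4πI² = 80/99
I = (-1)√(80/99/(4π)) = -0.25358436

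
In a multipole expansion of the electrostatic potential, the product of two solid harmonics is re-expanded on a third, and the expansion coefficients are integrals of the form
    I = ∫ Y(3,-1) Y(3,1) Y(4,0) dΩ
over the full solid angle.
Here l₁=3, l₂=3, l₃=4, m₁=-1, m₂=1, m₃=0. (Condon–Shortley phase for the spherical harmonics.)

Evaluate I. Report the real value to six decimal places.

Checks pass: Σm=0; 10 even; l₃=4∈[0,6].
(2·3+1)(2·3+1)(2·4+1) = 441
Δ: 2! 4! 4! / 11! → 1/34650
sum: t=0:+1/72 t=1:−1/16 t=2:+1/72 = -5/144
3j²(3 3 4; 0 0 0) = Δ·Π!·Σ² = 2/77  (sign -1)
sum: t=0:+1/1152 t=1:−1/36 t=2:+1/32 = 5/1152
3j²(3 3 4; -1 1 0) = Δ·Π!·Σ² = 1/1386  (sign +1)
combine: 4πI² = 441·2/77·1/1386 = 1/121
take √, sign -1: I = -0.02564498

-0.025645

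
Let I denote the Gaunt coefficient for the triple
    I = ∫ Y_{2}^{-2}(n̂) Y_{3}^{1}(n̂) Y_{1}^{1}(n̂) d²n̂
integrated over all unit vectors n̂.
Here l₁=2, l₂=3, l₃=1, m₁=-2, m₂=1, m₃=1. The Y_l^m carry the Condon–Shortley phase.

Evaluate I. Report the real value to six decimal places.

-0.082589

m-sum 0 ✓  L=6 even ✓  1≤1≤5 ✓
Π(2lᵢ+1) = 5×7×3 = 105
triangle coeff Δ(2,3,1) = 1/105
Σ_t [2,2]: t=2:+1/4 = 1/4
(3j)²=3/35 [(2 3 1; 0 0 0)], sign=-1
Σ_t [4,4]: t=4:+1/48 = 1/48
(3j)²=1/105 [(2 3 1; -2 1 1)], sign=+1
⇒ 4πI² = 3/35
I = (-1)√(3/35/(4π)) = -0.08258890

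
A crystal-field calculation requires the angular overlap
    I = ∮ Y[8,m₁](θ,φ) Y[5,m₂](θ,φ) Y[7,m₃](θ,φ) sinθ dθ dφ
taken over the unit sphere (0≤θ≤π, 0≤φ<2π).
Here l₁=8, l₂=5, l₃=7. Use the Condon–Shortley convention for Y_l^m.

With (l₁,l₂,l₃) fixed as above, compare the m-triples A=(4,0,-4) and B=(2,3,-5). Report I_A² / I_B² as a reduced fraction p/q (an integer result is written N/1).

Same 8,5,7: normalisation and zero-m 3j drop out of the ratio.
A: Δ: 6! 10! 4! / 21! → 1/814773960; sum: t=1:−1/87091200 t=2:+1/23224320 t=3:−1/52254720 t=4:+1/1045094400 = 1/74649600; 3j²(8 5 7; 4 0 -4) = Δ·Π!·Σ² = 110/12597  (sign -1)
B: Δ: 6! 10! 4! / 21! → 1/814773960; sum: t=4:+1/92897280 t=5:−1/261273600 t=6:+1/10450944000 = 7/995328000; 3j²(8 5 7; 2 3 -5) = Δ·Π!·Σ² = 1029/83980  (sign +1)
I_A²/I_B² = (110/12597)/(1029/83980) = 2200/3087

2200/3087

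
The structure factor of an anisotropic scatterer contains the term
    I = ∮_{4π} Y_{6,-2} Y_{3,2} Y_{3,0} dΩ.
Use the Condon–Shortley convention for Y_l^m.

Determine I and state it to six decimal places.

Checks pass: Σm=0; 12 even; l₃=3∈[3,9].
(2·6+1)(2·3+1)(2·3+1) = 637
Δ: 6! 6! 0! / 13! → 1/12012
sum: t=3:−1/1296 = -1/1296
3j²(6 3 3; 0 0 0) = Δ·Π!·Σ² = 100/3003  (sign +1)
sum: t=5:−1/4320 = -1/4320
3j²(6 3 3; -2 2 0) = Δ·Π!·Σ² = 8/429  (sign +1)
combine: 4πI² = 637·100/3003·8/429 = 5600/14157
take √, sign +1: I = 0.17742036

0.177420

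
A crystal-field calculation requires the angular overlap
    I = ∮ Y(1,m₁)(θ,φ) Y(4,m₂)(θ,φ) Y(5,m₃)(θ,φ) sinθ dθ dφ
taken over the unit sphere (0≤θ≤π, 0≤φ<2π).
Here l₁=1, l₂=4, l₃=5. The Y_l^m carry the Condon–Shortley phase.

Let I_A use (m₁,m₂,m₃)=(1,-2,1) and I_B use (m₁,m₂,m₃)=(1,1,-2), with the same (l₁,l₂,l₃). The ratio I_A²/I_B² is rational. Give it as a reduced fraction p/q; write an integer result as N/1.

2/7

l's match ⇒ only the (l;m) 3-j factors differ between A and B.
A: triangle coeff Δ(1,4,5) = 1/495; Σ_t [0,0]: t=0:+1/2880 = 1/2880; (3j)²=2/165 [(1 4 5; 1 -2 1)], sign=+1
B: triangle coeff Δ(1,4,5) = 1/495; Σ_t [0,0]: t=0:+1/1440 = 1/1440; (3j)²=7/165 [(1 4 5; 1 1 -2)], sign=-1
I_A²/I_B² = (2/165)/(7/165) = 2/7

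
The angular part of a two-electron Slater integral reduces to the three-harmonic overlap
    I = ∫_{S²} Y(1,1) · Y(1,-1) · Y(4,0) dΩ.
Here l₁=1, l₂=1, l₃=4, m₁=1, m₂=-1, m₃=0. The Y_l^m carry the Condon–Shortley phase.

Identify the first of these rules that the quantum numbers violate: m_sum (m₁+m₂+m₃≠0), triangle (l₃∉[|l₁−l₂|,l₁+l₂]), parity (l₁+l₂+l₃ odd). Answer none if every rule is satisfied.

triangle

m₁+m₂+m₃ = 1 − 1 + 0 = 0  ✓
triangle: |1−1|=0 ≤ l₃=4 ≤ 1+1=2  ✗
parity: l₁+l₂+l₃ = 6 is even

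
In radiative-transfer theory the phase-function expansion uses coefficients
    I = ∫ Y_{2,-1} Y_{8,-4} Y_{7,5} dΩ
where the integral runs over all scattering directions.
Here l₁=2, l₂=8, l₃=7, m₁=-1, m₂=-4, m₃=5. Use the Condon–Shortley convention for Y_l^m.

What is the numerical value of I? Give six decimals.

l₁+l₂+l₃=17 is odd: 3j(l;000)=0 ⇒ I=0

0.000000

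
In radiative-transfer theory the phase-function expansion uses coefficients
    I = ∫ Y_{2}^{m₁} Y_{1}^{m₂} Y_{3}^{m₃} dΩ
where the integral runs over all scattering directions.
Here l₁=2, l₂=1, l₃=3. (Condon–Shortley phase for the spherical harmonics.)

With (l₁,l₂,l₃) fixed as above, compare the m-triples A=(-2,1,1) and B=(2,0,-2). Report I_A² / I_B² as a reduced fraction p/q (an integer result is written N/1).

1/5

l's match ⇒ only the (l;m) 3-j factors differ between A and B.
A: triangle coeff Δ(2,1,3) = 1/105; Σ_t [0,0]: t=0:+1/48 = 1/48; (3j)²=1/105 [(2 1 3; -2 1 1)], sign=+1
B: triangle coeff Δ(2,1,3) = 1/105; Σ_t [0,0]: t=0:+1/24 = 1/24; (3j)²=1/21 [(2 1 3; 2 0 -2)], sign=-1
I_A²/I_B² = (1/105)/(1/21) = 1/5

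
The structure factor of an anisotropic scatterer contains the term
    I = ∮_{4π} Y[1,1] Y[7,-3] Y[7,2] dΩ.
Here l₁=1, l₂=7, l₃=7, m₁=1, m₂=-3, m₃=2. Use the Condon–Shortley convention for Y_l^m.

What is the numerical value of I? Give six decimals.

L=15 odd ⇒ parity kills the (l;000) factor ⇒ I = 0

0.000000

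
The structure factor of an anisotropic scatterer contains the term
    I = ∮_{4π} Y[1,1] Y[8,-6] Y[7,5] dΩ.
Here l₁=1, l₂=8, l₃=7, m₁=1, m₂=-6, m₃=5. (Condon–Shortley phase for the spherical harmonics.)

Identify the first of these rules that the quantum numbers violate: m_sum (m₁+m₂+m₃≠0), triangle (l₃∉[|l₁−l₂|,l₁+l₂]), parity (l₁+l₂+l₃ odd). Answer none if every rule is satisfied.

m₁+m₂+m₃ = 1 − 6 + 5 = 0  ✓
triangle: |1−8|=7 ≤ l₃=7 ≤ 1+8=9  ✓
parity: l₁+l₂+l₃ = 16 is even  ✓

none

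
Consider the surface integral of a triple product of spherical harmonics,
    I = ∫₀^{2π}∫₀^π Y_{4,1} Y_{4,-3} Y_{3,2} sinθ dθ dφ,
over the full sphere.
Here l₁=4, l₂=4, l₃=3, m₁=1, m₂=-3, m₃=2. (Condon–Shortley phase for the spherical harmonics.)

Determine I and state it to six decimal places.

0.000000

L=11 odd ⇒ parity kills the (l;000) factor ⇒ I = 0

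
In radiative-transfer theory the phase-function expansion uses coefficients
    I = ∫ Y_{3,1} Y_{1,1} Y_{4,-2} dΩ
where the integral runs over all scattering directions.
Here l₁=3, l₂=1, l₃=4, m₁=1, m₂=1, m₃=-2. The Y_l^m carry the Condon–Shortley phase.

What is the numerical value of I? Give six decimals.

Checks pass: Σm=0; 8 even; l₃=4∈[2,4].
(2·3+1)(2·1+1)(2·4+1) = 189
Δ: 0! 6! 2! / 9! → 1/252
sum: t=0:+1/36 = 1/36
3j²(3 1 4; 0 0 0) = Δ·Π!·Σ² = 4/63  (sign +1)
sum: t=0:+1/96 = 1/96
3j²(3 1 4; 1 1 -2) = Δ·Π!·Σ² = 5/84  (sign +1)
combine: 4πI² = 189·4/63·5/84 = 5/7
take √, sign +1: I = 0.23841361

0.238414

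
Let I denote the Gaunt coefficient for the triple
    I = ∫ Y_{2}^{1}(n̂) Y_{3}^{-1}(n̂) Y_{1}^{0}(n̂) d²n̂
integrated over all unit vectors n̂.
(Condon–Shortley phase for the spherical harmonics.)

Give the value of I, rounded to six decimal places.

m-sum 0 ✓  L=6 even ✓  1≤1≤5 ✓
Π(2lᵢ+1) = 5×7×3 = 105
triangle coeff Δ(2,3,1) = 1/105
Σ_t [2,2]: t=2:+1/4 = 1/4
(3j)²=3/35 [(2 3 1; 0 0 0)], sign=-1
Σ_t [1,1]: t=1:−1/6 = -1/6
(3j)²=8/105 [(2 3 1; 1 -1 0)], sign=+1
⇒ 4πI² = 24/35
I = (-1)√(24/35/(4π)) = -0.23359668

-0.233597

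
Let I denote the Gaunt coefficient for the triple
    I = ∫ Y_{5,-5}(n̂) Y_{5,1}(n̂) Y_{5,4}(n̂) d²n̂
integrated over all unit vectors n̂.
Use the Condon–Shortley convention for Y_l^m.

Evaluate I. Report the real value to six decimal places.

l₁+l₂+l₃=15 is odd: 3j(l;000)=0 ⇒ I=0

0.000000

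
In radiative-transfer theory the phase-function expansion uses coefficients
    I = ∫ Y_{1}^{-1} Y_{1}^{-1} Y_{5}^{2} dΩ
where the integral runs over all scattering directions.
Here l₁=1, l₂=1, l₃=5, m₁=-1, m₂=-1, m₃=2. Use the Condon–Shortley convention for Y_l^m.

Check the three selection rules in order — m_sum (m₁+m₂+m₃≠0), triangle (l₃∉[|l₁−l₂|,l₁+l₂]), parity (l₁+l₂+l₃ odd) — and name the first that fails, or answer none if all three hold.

triangle

azimuthal sum: -1 − 1 + 2 = 0  ✓
0 ≤ 5 ≤ 2 (triangle on l)  ✗
L = 1 + 1 + 5 = 7 (odd)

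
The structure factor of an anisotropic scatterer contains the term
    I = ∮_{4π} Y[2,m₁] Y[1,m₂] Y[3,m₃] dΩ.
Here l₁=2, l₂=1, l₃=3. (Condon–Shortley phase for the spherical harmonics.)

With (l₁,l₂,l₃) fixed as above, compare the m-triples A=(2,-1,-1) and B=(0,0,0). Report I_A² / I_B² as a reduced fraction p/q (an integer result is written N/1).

l's match ⇒ only the (l;m) 3-j factors differ between A and B.
A: triangle coeff Δ(2,1,3) = 1/105; Σ_t [0,0]: t=0:+1/48 = 1/48; (3j)²=1/105 [(2 1 3; 2 -1 -1)], sign=+1
B: triangle coeff Δ(2,1,3) = 1/105; Σ_t [0,0]: t=0:+1/4 = 1/4; (3j)²=3/35 [(2 1 3; 0 0 0)], sign=-1
I_A²/I_B² = (1/105)/(3/35) = 1/9

1/9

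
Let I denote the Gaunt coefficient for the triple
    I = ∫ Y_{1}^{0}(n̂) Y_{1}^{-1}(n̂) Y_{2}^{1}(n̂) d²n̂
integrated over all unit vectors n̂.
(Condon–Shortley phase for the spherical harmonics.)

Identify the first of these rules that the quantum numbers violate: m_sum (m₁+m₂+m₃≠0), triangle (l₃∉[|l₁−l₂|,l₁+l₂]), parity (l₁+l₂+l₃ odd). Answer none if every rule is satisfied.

none

Σmᵢ = 0  ✓
l₃∈[|l₁−l₂|,l₁+l₂]=[0,2], have l₃=2  ✓
Σlᵢ = 4 ⇒ even  ✓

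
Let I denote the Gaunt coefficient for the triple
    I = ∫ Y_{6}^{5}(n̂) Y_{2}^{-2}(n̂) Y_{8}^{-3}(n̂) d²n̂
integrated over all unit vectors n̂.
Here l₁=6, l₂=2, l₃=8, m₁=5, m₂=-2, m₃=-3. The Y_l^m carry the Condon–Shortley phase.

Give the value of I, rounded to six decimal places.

Rules hold: Σm=0, L=16 even, 4≤8≤8.
N = 13·5·17 = 1105
Δ = 0!·12!·4!/17! = 1/30940
Racah Σ t=0..0: t=0:+1/2073600 = 1/2073600
⇒ 3j(6 2 8; 0 0 0)² = 28/1105, sgn +1
Racah Σ t=0..0: t=0:+1/958003200 = 1/958003200
⇒ 3j(6 2 8; 5 -2 -3)² = 1/6188, sgn -1
4πI² = N·(3j₀)²·(3jₘ)² = 1/221
I = -1·√(0.00452489/4π) = -0.01897575

-0.018976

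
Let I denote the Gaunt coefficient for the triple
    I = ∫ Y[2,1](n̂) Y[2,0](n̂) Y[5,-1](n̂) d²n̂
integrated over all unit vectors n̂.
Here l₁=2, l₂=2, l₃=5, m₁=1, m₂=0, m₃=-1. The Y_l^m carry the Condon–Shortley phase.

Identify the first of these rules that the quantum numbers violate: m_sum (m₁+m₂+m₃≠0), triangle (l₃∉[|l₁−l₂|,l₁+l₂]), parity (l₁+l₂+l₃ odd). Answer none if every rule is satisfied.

Σmᵢ = 0  ✓
l₃∈[|l₁−l₂|,l₁+l₂]=[0,4], have l₃=5  ✗
Σlᵢ = 9 ⇒ odd

triangle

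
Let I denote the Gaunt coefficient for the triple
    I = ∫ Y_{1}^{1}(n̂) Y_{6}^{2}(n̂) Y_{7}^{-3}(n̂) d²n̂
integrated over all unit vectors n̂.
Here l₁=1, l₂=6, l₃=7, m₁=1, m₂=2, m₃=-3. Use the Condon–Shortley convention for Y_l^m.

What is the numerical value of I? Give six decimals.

m-sum 0 ✓  L=14 even ✓  5≤7≤7 ✓
Π(2lᵢ+1) = 3×13×15 = 585
triangle coeff Δ(1,6,7) = 1/1365
Σ_t [0,0]: t=0:+1/518400 = 1/518400
(3j)²=7/195 [(1 6 7; 0 0 0)], sign=-1
Σ_t [0,0]: t=0:+1/1935360 = 1/1935360
(3j)²=3/91 [(1 6 7; 1 2 -3)], sign=+1
⇒ 4πI² = 9/13
I = (-1)√(9/13/(4π)) = -0.23471705

-0.234717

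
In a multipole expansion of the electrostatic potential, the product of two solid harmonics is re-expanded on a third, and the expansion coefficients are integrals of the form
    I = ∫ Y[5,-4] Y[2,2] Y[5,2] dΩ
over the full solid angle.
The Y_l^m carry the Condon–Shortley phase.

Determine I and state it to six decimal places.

-0.137240

Checks pass: Σm=0; 12 even; l₃=5∈[3,7].
(2·5+1)(2·2+1)(2·5+1) = 605
Δ: 2! 8! 2! / 13! → 1/38610
sum: t=0:+1/2880 t=1:−1/576 t=2:+1/2880 = -1/960
3j²(5 2 5; 0 0 0) = Δ·Π!·Σ² = 10/429  (sign +1)
sum: t=2:+1/20160 = 1/20160
3j²(5 2 5; -4 2 2) = Δ·Π!·Σ² = 12/715  (sign -1)
combine: 4πI² = 605·10/429·12/715 = 40/169
take √, sign -1: I = -0.13724032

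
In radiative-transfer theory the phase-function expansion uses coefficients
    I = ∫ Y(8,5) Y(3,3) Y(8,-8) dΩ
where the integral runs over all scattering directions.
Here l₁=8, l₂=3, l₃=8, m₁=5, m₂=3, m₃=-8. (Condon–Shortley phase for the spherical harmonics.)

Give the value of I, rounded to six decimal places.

0.000000

L=19 odd ⇒ parity kills the (l;000) factor ⇒ I = 0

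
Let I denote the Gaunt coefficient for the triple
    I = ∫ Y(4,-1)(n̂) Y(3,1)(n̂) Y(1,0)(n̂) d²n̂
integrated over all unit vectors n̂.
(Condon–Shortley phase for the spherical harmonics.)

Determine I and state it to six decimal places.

-0.238414

m-sum 0 ✓  L=8 even ✓  1≤1≤7 ✓
Π(2lᵢ+1) = 9×7×3 = 189
triangle coeff Δ(4,3,1) = 1/252
Σ_t [3,3]: t=3:−1/36 = -1/36
(3j)²=4/63 [(4 3 1; 0 0 0)], sign=+1
Σ_t [4,4]: t=4:+1/48 = 1/48
(3j)²=5/84 [(4 3 1; -1 1 0)], sign=-1
⇒ 4πI² = 5/7
I = (-1)√(5/7/(4π)) = -0.23841361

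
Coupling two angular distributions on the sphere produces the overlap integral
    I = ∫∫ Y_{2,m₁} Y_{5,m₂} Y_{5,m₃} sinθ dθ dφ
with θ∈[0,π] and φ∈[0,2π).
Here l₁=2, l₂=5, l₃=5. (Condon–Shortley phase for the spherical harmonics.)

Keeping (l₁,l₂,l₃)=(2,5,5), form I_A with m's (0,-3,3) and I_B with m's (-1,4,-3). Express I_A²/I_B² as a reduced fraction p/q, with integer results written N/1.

Same 2,5,5: normalisation and zero-m 3j drop out of the ratio.
A: Δ: 2! 2! 8! / 13! → 1/38610; sum: t=0:+1/5760 t=1:−1/5040 t=2:+1/161280 = -1/53760; 3j²(2 5 5; 0 -3 3) = Δ·Π!·Σ² = 1/4290  (sign -1)
B: Δ: 2! 2! 8! / 13! → 1/38610; sum: t=1:−1/80640 t=2:+1/10080 = 1/11520; 3j²(2 5 5; -1 4 -3) = Δ·Π!·Σ² = 49/1430  (sign +1)
I_A²/I_B² = (1/4290)/(49/1430) = 1/147

1/147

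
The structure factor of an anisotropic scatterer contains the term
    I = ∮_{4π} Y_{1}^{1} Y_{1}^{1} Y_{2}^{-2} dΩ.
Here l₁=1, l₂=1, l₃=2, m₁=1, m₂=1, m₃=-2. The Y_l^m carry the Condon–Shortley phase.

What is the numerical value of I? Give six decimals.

m-sum 0 ✓  L=4 even ✓  0≤2≤2 ✓
Π(2lᵢ+1) = 3×3×5 = 45
triangle coeff Δ(1,1,2) = 1/30
Σ_t [0,0]: t=0:+1/1 = 1/1
(3j)²=2/15 [(1 1 2; 0 0 0)], sign=+1
Σ_t [0,0]: t=0:+1/4 = 1/4
(3j)²=1/5 [(1 1 2; 1 1 -2)], sign=+1
⇒ 4πI² = 6/5
I = (+1)√(6/5/(4π)) = 0.30901936

0.309019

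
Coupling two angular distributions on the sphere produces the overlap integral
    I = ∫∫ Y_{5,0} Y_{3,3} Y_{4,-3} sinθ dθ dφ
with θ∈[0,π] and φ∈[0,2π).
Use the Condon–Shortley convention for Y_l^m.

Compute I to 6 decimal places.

-0.098140

m-sum 0 ✓  L=12 even ✓  2≤4≤8 ✓
Π(2lᵢ+1) = 11×7×9 = 693
triangle coeff Δ(5,3,4) = 1/180180
Σ_t [1,3]: t=1:−1/576 t=2:+1/144 t=3:−1/576 = 1/288
(3j)²=20/1001 [(5 3 4; 0 0 0)], sign=+1
Σ_t [4,4]: t=4:+1/5760 = 1/5760
(3j)²=5/572 [(5 3 4; 0 3 -3)], sign=-1
⇒ 4πI² = 225/1859
I = (-1)√(225/1859/(4π)) = -0.09814013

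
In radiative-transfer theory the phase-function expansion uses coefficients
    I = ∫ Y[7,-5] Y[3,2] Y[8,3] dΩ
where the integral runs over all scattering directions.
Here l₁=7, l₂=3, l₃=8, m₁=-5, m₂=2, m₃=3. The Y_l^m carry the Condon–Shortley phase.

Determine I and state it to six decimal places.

Rules hold: Σm=0, L=18 even, 4≤8≤10.
N = 15·7·17 = 1785
Δ = 2!·12!·4!/19! = 1/5290740
Racah Σ t=0..2: t=0:+1/7257600 t=1:−1/2073600 t=2:+1/7257600 = -1/4838400
⇒ 3j(7 3 8; 0 0 0)² = 252/20995, sgn -1
Racah Σ t=1..2: t=1:−1/958003200 t=2:+1/87091200 = 1/95800320
⇒ 3j(7 3 8; -5 2 3)² = 1000/88179, sgn -1
4πI² = N·(3j₀)²·(3jₘ)² = 252000/1037153
I = +1·√(0.242973/4π) = 0.13905094

0.139051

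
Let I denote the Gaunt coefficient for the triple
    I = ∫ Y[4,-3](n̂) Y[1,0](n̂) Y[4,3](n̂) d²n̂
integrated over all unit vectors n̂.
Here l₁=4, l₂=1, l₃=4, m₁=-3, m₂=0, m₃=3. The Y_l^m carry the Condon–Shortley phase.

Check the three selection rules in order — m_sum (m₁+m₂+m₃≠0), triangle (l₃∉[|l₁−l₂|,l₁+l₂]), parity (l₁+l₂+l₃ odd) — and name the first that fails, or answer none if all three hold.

parity

Σmᵢ = 0  ✓
l₃∈[|l₁−l₂|,l₁+l₂]=[3,5], have l₃=4  ✓
Σlᵢ = 9 ⇒ odd  ✗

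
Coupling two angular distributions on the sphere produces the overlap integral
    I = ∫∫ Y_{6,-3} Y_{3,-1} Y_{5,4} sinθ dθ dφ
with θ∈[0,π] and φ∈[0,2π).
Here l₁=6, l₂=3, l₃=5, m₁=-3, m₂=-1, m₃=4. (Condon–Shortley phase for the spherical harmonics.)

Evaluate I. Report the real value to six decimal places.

Rules hold: Σm=0, L=14 even, 3≤5≤9.
N = 13·7·11 = 1001
Δ = 4!·8!·2!/15! = 1/675675
Racah Σ t=1..3: t=1:−1/8640 t=2:+1/2304 t=3:−1/8640 = 7/34560
⇒ 3j(6 3 5; 0 0 0)² = 7/429, sgn -1
Racah Σ t=1..2: t=1:−1/241920 t=2:+1/40320 = 1/48384
⇒ 3j(6 3 5; -3 -1 4)² = 24/1001, sgn -1
4πI² = N·(3j₀)²·(3jₘ)² = 56/143
I = +1·√(0.391608/4π) = 0.17653103

0.176531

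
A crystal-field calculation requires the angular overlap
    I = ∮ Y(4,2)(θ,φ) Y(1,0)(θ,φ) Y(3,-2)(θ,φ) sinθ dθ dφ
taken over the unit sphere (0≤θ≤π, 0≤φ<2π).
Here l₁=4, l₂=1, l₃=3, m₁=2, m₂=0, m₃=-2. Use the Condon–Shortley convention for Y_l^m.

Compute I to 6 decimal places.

Rules hold: Σm=0, L=8 even, 3≤3≤5.
N = 9·3·7 = 189
Δ = 2!·6!·0!/9! = 1/252
Racah Σ t=1..1: t=1:−1/36 = -1/36
⇒ 3j(4 1 3; 0 0 0)² = 4/63, sgn +1
Racah Σ t=1..1: t=1:−1/120 = -1/120
⇒ 3j(4 1 3; 2 0 -2)² = 1/21, sgn +1
4πI² = N·(3j₀)²·(3jₘ)² = 4/7
I = +1·√(0.571429/4π) = 0.21324362

0.213244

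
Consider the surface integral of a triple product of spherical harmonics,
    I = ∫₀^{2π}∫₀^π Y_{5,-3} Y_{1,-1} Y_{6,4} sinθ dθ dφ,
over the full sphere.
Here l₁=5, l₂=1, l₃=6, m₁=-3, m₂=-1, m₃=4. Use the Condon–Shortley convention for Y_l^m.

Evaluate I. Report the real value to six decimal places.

m-sum 0 ✓  L=12 even ✓  4≤6≤6 ✓
Π(2lᵢ+1) = 11×3×13 = 429
triangle coeff Δ(5,1,6) = 1/858
Σ_t [0,0]: t=0:+1/14400 = 1/14400
(3j)²=6/143 [(5 1 6; 0 0 0)], sign=+1
Σ_t [0,0]: t=0:+1/161280 = 1/161280
(3j)²=15/286 [(5 1 6; -3 -1 4)], sign=+1
⇒ 4πI² = 135/143
I = (+1)√(135/143/(4π)) = 0.27409047

0.274090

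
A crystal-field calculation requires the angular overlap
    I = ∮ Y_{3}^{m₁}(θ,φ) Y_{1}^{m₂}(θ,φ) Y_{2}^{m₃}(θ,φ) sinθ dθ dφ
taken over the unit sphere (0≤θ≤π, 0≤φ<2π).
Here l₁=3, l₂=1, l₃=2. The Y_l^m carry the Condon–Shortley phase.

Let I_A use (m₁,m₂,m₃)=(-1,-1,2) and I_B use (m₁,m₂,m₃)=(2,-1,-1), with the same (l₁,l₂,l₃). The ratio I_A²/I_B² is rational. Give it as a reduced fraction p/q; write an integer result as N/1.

l's match ⇒ only the (l;m) 3-j factors differ between A and B.
A: triangle coeff Δ(3,1,2) = 1/105; Σ_t [0,0]: t=0:+1/48 = 1/48; (3j)²=1/105 [(3 1 2; -1 -1 2)], sign=+1
B: triangle coeff Δ(3,1,2) = 1/105; Σ_t [0,0]: t=0:+1/12 = 1/12; (3j)²=2/21 [(3 1 2; 2 -1 -1)], sign=-1
I_A²/I_B² = (1/105)/(2/21) = 1/10

1/10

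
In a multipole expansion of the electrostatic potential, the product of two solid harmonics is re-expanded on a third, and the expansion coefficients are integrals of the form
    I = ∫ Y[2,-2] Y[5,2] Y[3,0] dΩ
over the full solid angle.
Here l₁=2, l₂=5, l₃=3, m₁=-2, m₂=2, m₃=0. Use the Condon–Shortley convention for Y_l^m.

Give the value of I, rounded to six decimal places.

Checks pass: Σm=0; 10 even; l₃=3∈[3,7].
(2·2+1)(2·5+1)(2·3+1) = 385
Δ: 4! 0! 6! / 11! → 1/2310
sum: t=2:+1/144 = 1/144
3j²(2 5 3; 0 0 0) = Δ·Π!·Σ² = 10/231  (sign -1)
sum: t=4:+1/864 = 1/864
3j²(2 5 3; -2 2 0) = Δ·Π!·Σ² = 1/66  (sign -1)
combine: 4πI² = 385·10/231·1/66 = 25/99
take √, sign +1: I = 0.14175797

0.141758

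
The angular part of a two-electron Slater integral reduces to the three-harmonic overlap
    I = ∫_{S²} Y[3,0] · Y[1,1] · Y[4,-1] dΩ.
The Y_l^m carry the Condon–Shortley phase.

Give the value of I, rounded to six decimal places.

Rules hold: Σm=0, L=8 even, 2≤4≤4.
N = 7·3·9 = 189
Δ = 0!·6!·2!/9! = 1/252
Racah Σ t=0..0: t=0:+1/36 = 1/36
⇒ 3j(3 1 4; 0 0 0)² = 4/63, sgn +1
Racah Σ t=0..0: t=0:+1/72 = 1/72
⇒ 3j(3 1 4; 0 1 -1)² = 5/126, sgn -1
4πI² = N·(3j₀)²·(3jₘ)² = 10/21
I = -1·√(0.47619/4π) = -0.19466390

-0.194664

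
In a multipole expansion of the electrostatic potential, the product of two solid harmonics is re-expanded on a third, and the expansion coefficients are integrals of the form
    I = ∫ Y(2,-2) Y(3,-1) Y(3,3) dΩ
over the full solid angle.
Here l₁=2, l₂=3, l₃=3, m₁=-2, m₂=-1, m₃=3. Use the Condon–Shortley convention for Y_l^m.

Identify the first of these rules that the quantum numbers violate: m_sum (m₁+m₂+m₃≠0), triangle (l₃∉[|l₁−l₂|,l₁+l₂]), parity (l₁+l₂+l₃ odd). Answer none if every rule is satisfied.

Σmᵢ = 0  ✓
l₃∈[|l₁−l₂|,l₁+l₂]=[1,5], have l₃=3  ✓
Σlᵢ = 8 ⇒ even  ✓

none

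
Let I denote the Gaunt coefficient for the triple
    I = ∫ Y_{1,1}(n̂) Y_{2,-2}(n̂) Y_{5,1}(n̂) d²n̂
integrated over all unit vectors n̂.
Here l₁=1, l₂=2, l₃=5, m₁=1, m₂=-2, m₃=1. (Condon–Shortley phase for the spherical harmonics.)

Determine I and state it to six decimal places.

|1−2|≤5≤1+2 violated ⇒ I = 0

0.000000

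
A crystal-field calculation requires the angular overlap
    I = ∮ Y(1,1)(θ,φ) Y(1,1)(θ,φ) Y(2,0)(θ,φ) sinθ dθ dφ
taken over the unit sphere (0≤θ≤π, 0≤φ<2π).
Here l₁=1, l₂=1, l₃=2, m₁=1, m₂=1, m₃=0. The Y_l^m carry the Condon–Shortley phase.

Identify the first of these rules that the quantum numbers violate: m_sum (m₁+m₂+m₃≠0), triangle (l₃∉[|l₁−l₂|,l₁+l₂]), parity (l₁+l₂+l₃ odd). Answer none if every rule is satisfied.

m_sum

Σmᵢ = 2  ✗
l₃∈[|l₁−l₂|,l₁+l₂]=[0,2], have l₃=2
Σlᵢ = 4 ⇒ even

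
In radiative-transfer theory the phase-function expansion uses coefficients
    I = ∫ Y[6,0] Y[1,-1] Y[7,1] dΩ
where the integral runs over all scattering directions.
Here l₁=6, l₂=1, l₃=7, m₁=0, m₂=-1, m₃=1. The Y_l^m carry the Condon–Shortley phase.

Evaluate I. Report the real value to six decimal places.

-0.185147

m-sum 0 ✓  L=14 even ✓  5≤7≤7 ✓
Π(2lᵢ+1) = 13×3×15 = 585
triangle coeff Δ(6,1,7) = 1/1365
Σ_t [0,0]: t=0:+1/518400 = 1/518400
(3j)²=7/195 [(6 1 7; 0 0 0)], sign=-1
Σ_t [0,0]: t=0:+1/1036800 = 1/1036800
(3j)²=4/195 [(6 1 7; 0 -1 1)], sign=+1
⇒ 4πI² = 28/65
I = (-1)√(28/65/(4π)) = -0.18514731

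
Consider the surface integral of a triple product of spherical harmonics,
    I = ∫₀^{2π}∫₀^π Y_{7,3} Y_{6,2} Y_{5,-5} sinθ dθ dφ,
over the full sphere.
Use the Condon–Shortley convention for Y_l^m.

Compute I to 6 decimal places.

Checks pass: Σm=0; 18 even; l₃=5∈[1,13].
(2·7+1)(2·6+1)(2·5+1) = 2145
Δ: 8! 6! 4! / 19! → 1/174594420
sum: t=2:+1/4147200 t=3:−1/207360 t=4:+1/82944 t=5:−1/207360 t=6:+1/4147200 = 1/345600
3j²(7 6 5; 0 0 0) = Δ·Π!·Σ² = 420/46189  (sign -1)
sum: t=4:+1/9953280 = 1/9953280
3j²(7 6 5; 3 2 -5) = Δ·Π!·Σ² = 2450/138567  (sign +1)
combine: 4πI² = 2145·420/46189·2450/138567 = 5145000/14919047
take √, sign -1: I = -0.16565983

-0.165660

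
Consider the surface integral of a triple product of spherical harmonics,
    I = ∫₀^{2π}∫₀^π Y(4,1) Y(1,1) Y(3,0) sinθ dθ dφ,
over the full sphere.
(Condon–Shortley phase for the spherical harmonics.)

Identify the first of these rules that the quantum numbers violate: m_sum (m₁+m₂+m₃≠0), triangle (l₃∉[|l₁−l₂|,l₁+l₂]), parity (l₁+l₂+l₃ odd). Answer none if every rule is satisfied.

m_sum

m₁+m₂+m₃ = 1 + 1 + 0 = 2  ✗
triangle: |4−1|=3 ≤ l₃=3 ≤ 4+1=5
parity: l₁+l₂+l₃ = 8 is even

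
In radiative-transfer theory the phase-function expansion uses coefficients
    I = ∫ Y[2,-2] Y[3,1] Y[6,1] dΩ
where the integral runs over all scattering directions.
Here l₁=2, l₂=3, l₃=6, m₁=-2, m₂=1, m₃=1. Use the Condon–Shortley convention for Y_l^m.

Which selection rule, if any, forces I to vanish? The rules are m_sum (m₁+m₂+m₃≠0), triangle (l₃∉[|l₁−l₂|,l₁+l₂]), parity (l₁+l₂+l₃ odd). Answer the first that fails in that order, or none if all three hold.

m₁+m₂+m₃ = -2 + 1 + 1 = 0  ✓
triangle: |2−3|=1 ≤ l₃=6 ≤ 2+3=5  ✗
parity: l₁+l₂+l₃ = 11 is odd

triangle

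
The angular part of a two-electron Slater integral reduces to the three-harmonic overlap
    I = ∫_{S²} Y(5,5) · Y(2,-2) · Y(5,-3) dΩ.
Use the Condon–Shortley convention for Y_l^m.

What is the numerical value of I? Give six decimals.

Checks pass: Σm=0; 12 even; l₃=5∈[3,7].
(2·5+1)(2·2+1)(2·5+1) = 605
Δ: 2! 8! 2! / 13! → 1/38610
sum: t=0:+1/2880 t=1:−1/576 t=2:+1/2880 = -1/960
3j²(5 2 5; 0 0 0) = Δ·Π!·Σ² = 10/429  (sign +1)
sum: t=0:+1/161280 = 1/161280
3j²(5 2 5; 5 -2 -3) = Δ·Π!·Σ² = 1/143  (sign +1)
combine: 4πI² = 605·10/429·1/143 = 50/507
take √, sign +1: I = 0.08858824

0.088588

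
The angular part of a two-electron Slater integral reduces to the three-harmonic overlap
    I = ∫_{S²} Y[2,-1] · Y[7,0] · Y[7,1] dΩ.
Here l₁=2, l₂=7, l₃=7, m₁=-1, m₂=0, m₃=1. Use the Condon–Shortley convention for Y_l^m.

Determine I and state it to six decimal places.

m-sum 0 ✓  L=16 even ✓  5≤7≤9 ✓
Π(2lᵢ+1) = 5×15×15 = 1125
triangle coeff Δ(2,7,7) = 1/185640
Σ_t [0,2]: t=0:+1/2419200 t=1:−1/518400 t=2:+1/2419200 = -1/907200
(3j)²=56/3315 [(2 7 7; 0 0 0)], sign=+1
Σ_t [1,2]: t=1:−1/1036800 t=2:+1/1209600 = -1/7257600
(3j)²=1/2210 [(2 7 7; -1 0 1)], sign=-1
⇒ 4πI² = 420/48841
I = (-1)√(420/48841/(4π)) = -0.02615938

-0.026159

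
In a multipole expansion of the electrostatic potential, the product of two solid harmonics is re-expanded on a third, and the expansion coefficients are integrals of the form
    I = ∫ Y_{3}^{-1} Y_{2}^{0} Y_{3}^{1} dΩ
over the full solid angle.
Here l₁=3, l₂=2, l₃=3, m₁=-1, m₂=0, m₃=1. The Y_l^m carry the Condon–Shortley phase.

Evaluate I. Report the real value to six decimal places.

-0.126157

m-sum 0 ✓  L=8 even ✓  1≤3≤5 ✓
Π(2lᵢ+1) = 7×5×7 = 245
triangle coeff Δ(3,2,3) = 1/3780
Σ_t [0,2]: t=0:+1/24 t=1:−1/4 t=2:+1/24 = -1/6
(3j)²=4/105 [(3 2 3; 0 0 0)], sign=+1
Σ_t [0,2]: t=0:+1/96 t=1:−1/6 t=2:+1/16 = -3/32
(3j)²=3/140 [(3 2 3; -1 0 1)], sign=-1
⇒ 4πI² = 1/5
I = (-1)√(1/5/(4π)) = -0.12615663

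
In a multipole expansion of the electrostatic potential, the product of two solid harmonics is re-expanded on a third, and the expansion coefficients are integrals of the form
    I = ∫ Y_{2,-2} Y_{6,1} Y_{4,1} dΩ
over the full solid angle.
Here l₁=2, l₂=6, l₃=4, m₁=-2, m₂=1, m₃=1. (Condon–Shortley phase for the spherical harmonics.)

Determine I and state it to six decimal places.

m-sum 0 ✓  L=12 even ✓  4≤4≤8 ✓
Π(2lᵢ+1) = 5×13×9 = 585
triangle coeff Δ(2,6,4) = 1/6435
Σ_t [2,2]: t=2:+1/2304 = 1/2304
(3j)²=5/143 [(2 6 4; 0 0 0)], sign=+1
Σ_t [4,4]: t=4:+1/17280 = 1/17280
(3j)²=7/1287 [(2 6 4; -2 1 1)], sign=-1
⇒ 4πI² = 175/1573
I = (-1)√(175/1573/(4π)) = -0.09409136

-0.094091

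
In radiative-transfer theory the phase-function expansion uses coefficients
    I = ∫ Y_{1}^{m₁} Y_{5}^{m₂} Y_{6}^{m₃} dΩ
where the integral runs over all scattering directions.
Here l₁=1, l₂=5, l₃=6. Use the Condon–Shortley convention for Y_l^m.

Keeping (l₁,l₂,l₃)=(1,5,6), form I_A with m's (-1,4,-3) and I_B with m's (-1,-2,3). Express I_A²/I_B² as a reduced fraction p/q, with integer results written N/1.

Same 1,5,6: normalisation and zero-m 3j drop out of the ratio.
A: Δ: 0! 2! 10! / 13! → 1/858; sum: t=0:+1/725760 = 1/725760; 3j²(1 5 6; -1 4 -3) = Δ·Π!·Σ² = 1/286  (sign -1)
B: Δ: 0! 2! 10! / 13! → 1/858; sum: t=0:+1/60480 = 1/60480; 3j²(1 5 6; -1 -2 3) = Δ·Π!·Σ² = 6/143  (sign -1)
I_A²/I_B² = (1/286)/(6/143) = 1/12

1/12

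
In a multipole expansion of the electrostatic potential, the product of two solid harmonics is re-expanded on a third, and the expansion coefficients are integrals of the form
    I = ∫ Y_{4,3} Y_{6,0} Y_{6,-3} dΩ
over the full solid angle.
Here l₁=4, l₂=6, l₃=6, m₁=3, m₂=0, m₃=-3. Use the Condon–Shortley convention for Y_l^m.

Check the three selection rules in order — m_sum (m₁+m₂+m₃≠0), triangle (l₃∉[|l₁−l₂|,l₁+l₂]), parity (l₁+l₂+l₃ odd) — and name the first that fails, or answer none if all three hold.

azimuthal sum: 3 + 0 − 3 = 0  ✓
2 ≤ 6 ≤ 10 (triangle on l)  ✓
L = 4 + 6 + 6 = 16 (even)  ✓

none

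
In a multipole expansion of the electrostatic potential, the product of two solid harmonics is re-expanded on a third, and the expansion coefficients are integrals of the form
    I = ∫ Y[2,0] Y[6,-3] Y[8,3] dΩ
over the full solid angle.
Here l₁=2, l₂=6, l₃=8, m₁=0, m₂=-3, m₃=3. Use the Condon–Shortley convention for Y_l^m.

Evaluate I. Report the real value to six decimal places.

-0.199019

m-sum 0 ✓  L=16 even ✓  4≤8≤8 ✓
Π(2lᵢ+1) = 5×13×17 = 1105
triangle coeff Δ(2,6,8) = 1/30940
Σ_t [0,0]: t=0:+1/2073600 = 1/2073600
(3j)²=28/1105 [(2 6 8; 0 0 0)], sign=+1
Σ_t [0,0]: t=0:+1/8709120 = 1/8709120
(3j)²=55/3094 [(2 6 8; 0 -3 3)], sign=-1
⇒ 4πI² = 110/221
I = (-1)√(110/221/(4π)) = -0.19901934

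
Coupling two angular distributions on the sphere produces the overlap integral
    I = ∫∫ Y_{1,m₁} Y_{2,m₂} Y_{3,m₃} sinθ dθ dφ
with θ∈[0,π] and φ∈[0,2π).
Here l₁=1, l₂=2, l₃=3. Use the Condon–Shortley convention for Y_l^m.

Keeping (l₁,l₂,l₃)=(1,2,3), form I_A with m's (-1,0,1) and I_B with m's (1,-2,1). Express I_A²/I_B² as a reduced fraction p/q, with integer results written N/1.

Shared (l₁,l₂,l₃)=(1,2,3): N and (l;000)² cancel in I_A²/I_B².
A: Δ = 0!·2!·4!/7! = 1/105; Racah Σ t=0..0: t=0:+1/8 = 1/8; ⇒ 3j(1 2 3; -1 0 1)² = 2/35, sgn +1
B: Δ = 0!·2!·4!/7! = 1/105; Racah Σ t=0..0: t=0:+1/48 = 1/48; ⇒ 3j(1 2 3; 1 -2 1)² = 1/105, sgn +1
I_A²/I_B² = (2/35)/(1/105) = 6/1

6/1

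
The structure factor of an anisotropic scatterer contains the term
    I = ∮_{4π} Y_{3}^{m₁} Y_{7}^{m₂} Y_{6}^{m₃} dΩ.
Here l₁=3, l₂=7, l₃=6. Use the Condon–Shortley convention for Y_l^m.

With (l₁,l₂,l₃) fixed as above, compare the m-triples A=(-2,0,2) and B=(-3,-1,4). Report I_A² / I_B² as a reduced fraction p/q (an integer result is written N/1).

280/81

l's match ⇒ only the (l;m) 3-j factors differ between A and B.
A: triangle coeff Δ(3,7,6) = 1/2042040; Σ_t [3,4]: t=3:−1/207360 t=4:+1/725760 = -1/290304; (3j)²=125/7293 [(3 7 6; -2 0 2)], sign=-1
B: triangle coeff Δ(3,7,6) = 1/2042040; Σ_t [4,4]: t=4:+1/3870720 = 1/3870720; (3j)²=675/136136 [(3 7 6; -3 -1 4)], sign=+1
I_A²/I_B² = (125/7293)/(675/136136) = 280/81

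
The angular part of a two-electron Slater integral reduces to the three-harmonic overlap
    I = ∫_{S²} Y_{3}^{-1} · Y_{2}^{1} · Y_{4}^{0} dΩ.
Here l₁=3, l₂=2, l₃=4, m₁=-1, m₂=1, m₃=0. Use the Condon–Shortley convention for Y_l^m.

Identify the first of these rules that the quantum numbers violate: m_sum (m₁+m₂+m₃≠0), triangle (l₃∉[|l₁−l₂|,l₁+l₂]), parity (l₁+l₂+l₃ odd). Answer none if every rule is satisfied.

azimuthal sum: -1 + 1 + 0 = 0  ✓
1 ≤ 4 ≤ 5 (triangle on l)  ✓
L = 3 + 2 + 4 = 9 (odd)  ✗

parity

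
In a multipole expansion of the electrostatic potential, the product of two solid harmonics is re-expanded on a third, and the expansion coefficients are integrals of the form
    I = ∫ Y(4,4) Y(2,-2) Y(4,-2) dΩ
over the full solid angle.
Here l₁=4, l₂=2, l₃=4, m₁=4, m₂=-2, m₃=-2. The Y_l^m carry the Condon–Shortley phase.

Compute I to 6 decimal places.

Checks pass: Σm=0; 10 even; l₃=4∈[2,6].
(2·4+1)(2·2+1)(2·4+1) = 405
Δ: 2! 6! 2! / 11! → 1/13860
sum: t=0:+1/192 t=1:−1/36 t=2:+1/192 = -5/288
3j²(4 2 4; 0 0 0) = Δ·Π!·Σ² = 20/693  (sign -1)
sum: t=0:+1/2880 = 1/2880
3j²(4 2 4; 4 -2 -2) = Δ·Π!·Σ² = 2/165  (sign +1)
combine: 4πI² = 405·20/693·2/165 = 120/847
take √, sign -1: I = -0.10618031

-0.106180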